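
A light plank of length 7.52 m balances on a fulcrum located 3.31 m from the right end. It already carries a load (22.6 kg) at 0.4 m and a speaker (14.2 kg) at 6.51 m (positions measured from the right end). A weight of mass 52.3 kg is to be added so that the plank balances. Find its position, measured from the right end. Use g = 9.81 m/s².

Take moments about the fulcrum (at 3.31 m from the right end).
Load: 22.6 × 9.81 = 221.7 N down at 0.4 m → arm 2.91 m, τ = 221.7 × 2.91 = 645.1 N·m clockwise.
Speaker: 14.2 × 9.81 = 139.3 N down at 6.51 m → arm 3.2 m, τ = 139.3 × 3.2 = 445.8 N·m counterclockwise.
Net moment of existing loads = 199.3 N·m clockwise.
The weight weighs 52.3 × 9.81 = 513.1 N and must supply an equal counterclockwise moment, so its lever arm about the fulcrum is 199.3 / 513.1 = 0.388 m.
That puts it at 3.31 + 0.388 = 3.7 m from the right end.

x ≈ 3.7 m from the right end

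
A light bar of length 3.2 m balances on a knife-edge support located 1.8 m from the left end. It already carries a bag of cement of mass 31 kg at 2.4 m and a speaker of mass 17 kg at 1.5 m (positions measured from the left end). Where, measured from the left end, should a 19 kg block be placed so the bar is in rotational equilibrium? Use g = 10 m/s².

Taking torques about the knife-edge support (at 1.8 m from the left end):
Bag of cement: 31 × 10 = 310 N down at 2.4 m → arm 0.6 m, τ = 310 × 0.6 = 186 N·m clockwise.
Speaker: 17 × 10 = 170 N down at 1.5 m → arm 0.3 m, τ = 170 × 0.3 = 51 N·m counterclockwise.
Net moment of existing loads = 135 N·m clockwise.
The block weighs 19 × 10 = 190 N and must supply an equal counterclockwise moment, so its lever arm about the knife-edge support is 135 / 190 = 0.711 m.
That puts it at 1.8 − 0.711 = 1.09 m from the left end.

x ≈ 1.09 m from the left end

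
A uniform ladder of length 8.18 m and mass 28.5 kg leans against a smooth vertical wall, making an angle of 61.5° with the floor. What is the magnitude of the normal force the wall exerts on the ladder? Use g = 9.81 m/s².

Choose the foot of the ladder as the axis so the floor normal and friction both act there and drop out.
Ladder weight 28.5×9.81 = 279.6 N acts at 4.09 m along the ladder; its horizontal arm is 4.09·cos61.5° = 1.952 m → τ = 545.8 N·m clockwise.
Wall normal N acts horizontally at the top; its moment arm is the height L sinθ = 8.18·sin61.5° = 7.189 m, counterclockwise.
Στ = 0 ⇒ N × 7.189 = 545.8 ⇒ N = 75.9 N.

N_wall ≈ 75.9 N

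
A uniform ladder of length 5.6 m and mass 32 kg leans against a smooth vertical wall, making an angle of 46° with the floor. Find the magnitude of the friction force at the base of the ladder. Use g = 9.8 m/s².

Choose the foot of the ladder as the axis so the floor normal and friction both act there and drop out.
Ladder weight 32×9.8 = 313.6 N acts at 2.8 m along the ladder; its horizontal arm is 2.8·cos46° = 1.945 m → τ = 610 N·m clockwise.
Wall normal N acts horizontally at the top; its moment arm is the height L sinθ = 5.6·sin46° = 4.028 m, counterclockwise.
Balancing moments: N × 4.028 = 610, giving N = 151 N.
ΣFx = 0: friction at the foot balances the wall's push, so f = N_wall = 151 N.

f ≈ 151 N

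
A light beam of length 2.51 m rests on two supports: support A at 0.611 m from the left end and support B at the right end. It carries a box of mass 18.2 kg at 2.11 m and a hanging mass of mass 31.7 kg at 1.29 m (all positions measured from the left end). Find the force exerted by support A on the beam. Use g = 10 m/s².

R_A ≈ 242 N

Sum moments about support B (its reaction then has zero moment arm).
Box: 18.2 × 10 = 182 N down at 2.11 m → arm 0.4 m, τ = 182 × 0.4 = 72.8 N·m counterclockwise.
Hanging mass: 31.7 × 10 = 317 N down at 1.29 m → arm 1.22 m, τ = 317 × 1.22 = 386.7 N·m counterclockwise.
Net load moment about support B = 459.5 N·m counterclockwise.
Reaction R at support A is upward at 0.611 m, arm 1.899 m → moment R × 1.899 clockwise.
Balancing moments: R × 1.899 = 459.5, giving R = 242 N.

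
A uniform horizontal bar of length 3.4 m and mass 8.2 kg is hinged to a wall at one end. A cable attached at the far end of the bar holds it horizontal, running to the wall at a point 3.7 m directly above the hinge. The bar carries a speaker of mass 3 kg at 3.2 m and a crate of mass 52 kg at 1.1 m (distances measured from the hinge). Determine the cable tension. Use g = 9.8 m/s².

T ≈ 316 N

Sum moments about the hinge (the unknown hinge reaction has zero arm there).
Beam weight: 8.2 × 9.8 = 80.36 N down at 1.7 m → arm 1.7 m, τ = 80.36 × 1.7 = 136.6 N·m clockwise.
Speaker: 3 × 9.8 = 29.4 N down at 3.2 m → arm 3.2 m, τ = 29.4 × 3.2 = 94.08 N·m clockwise.
Crate: 52 × 9.8 = 509.6 N down at 1.1 m → arm 1.1 m, τ = 509.6 × 1.1 = 560.6 N·m clockwise.
Total clockwise load moment = 791.3 N·m.
The cable tension T acts at 3.4 m; only its component perpendicular to the bar, T sinθ, produces torque. sinθ = h/√(h²+d²) = 3.7/√(3.7²+3.4²) = 0.7363.
For rotational equilibrium, T × 3.4 × 0.7363 = 791.3, so T = 791.3 / 2.503 = 316 N.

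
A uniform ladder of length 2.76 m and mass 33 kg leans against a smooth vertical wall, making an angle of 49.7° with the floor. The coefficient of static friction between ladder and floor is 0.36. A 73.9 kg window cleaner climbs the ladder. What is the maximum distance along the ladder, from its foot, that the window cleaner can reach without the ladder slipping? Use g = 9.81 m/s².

About the foot of the ladder:
Ladder weight 33×9.81 = 323.7 N acts at 1.38 m along the ladder; its horizontal arm is 1.38·cos49.7° = 0.8926 m → τ = 288.9 N·m clockwise.
Window cleaner weight 73.9×9.81 = 725 N at distance d → arm d·cos49.7° → τ = 725·d·0.6468 clockwise.
Wall normal N at the top has arm L sinθ = 2.105 m counterclockwise, so Στ = 0 gives N·2.105 = 288.9 + 468.9·d.
ΣFy = 0 ⇒ N_floor = 1049 N, so the maximum friction is μ_s·N_floor = 0.36×1049 = 377.6 N. ΣFx = 0 ⇒ N_wall = f, so at the slipping point N = 377.6 N.
Substituting: 377.6×2.105 = 288.9 + 468.9·d ⇒ d = (794.8 − 288.9) / 468.9 = 1.08 m.

d ≈ 1.08 m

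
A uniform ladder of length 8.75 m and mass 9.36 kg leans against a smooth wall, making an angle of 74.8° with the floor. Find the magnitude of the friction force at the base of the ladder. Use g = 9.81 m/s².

Choose the foot of the ladder as the axis so the floor normal and friction both act there and drop out.
Ladder weight 9.36×9.81 = 91.82 N acts at 4.375 m along the ladder; its horizontal arm is 4.375·cos74.8° = 1.147 m → τ = 105.3 N·m clockwise.
Wall normal N acts horizontally at the top; its moment arm is the height L sinθ = 8.75·sin74.8° = 8.444 m, counterclockwise.
For rotational equilibrium, N × 8.444 = 105.3, so N = 12.5 N.
ΣFx = 0: friction at the foot balances the wall's push, so f = N_wall = 12.5 N.

f ≈ 12.5 N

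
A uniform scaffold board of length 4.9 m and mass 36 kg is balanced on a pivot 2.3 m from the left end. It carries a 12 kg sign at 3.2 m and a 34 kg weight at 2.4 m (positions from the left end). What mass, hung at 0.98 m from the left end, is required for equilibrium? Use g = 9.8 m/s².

m ≈ 14.8 kg

Take moments about the pivot (at 2.3 m from the left end).
Beam weight: 36 × 9.8 = 352.8 N down at 2.45 m → arm 0.15 m, τ = 352.8 × 0.15 = 52.92 N·m clockwise.
Sign: 12 × 9.8 = 117.6 N down at 3.2 m → arm 0.9 m, τ = 117.6 × 0.9 = 105.8 N·m clockwise.
Weight: 34 × 9.8 = 333.2 N down at 2.4 m → arm 0.1 m, τ = 333.2 × 0.1 = 33.32 N·m clockwise.
Net moment of known loads = 192 N·m clockwise.
An unknown mass m at 0.98 m has arm 1.32 m; its moment is m·g·1.32 counterclockwise.
For rotational equilibrium, m × 9.8 × 1.32 = 192, so m = 192 / (9.8 × 1.32) = 14.8 kg.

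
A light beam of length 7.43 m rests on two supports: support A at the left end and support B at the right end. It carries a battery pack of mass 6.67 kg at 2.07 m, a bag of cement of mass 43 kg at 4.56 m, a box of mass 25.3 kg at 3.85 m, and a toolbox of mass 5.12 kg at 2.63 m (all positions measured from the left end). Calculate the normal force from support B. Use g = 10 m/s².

Take moments about support A.
Battery pack: 6.67 × 10 = 66.7 N down at 2.07 m → arm 2.07 m, τ = 66.7 × 2.07 = 138.1 N·m clockwise.
Bag of cement: 43 × 10 = 430 N down at 4.56 m → arm 4.56 m, τ = 430 × 4.56 = 1961 N·m clockwise.
Box: 25.3 × 10 = 253 N down at 3.85 m → arm 3.85 m, τ = 253 × 3.85 = 974.1 N·m clockwise.
Toolbox: 5.12 × 10 = 51.2 N down at 2.63 m → arm 2.63 m, τ = 51.2 × 2.63 = 134.7 N·m clockwise.
Net load moment about support A = 3208 N·m clockwise.
Reaction R at support B is upward at 7.43 m, arm 7.43 m → moment R × 7.43 counterclockwise.
For rotational equilibrium, R × 7.43 = 3208, so R = 432 N.

R_B ≈ 432 N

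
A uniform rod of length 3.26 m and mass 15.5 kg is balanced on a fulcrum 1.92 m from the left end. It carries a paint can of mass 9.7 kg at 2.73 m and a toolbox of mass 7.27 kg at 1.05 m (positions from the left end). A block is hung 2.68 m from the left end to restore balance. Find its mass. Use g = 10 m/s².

Sum moments about the fulcrum (at 1.92 m from the left end) (the support reaction has zero arm there).
Beam weight: 15.5 × 10 = 155 N down at 1.63 m → arm 0.29 m, τ = 155 × 0.29 = 44.95 N·m counterclockwise.
Paint can: 9.7 × 10 = 97 N down at 2.73 m → arm 0.81 m, τ = 97 × 0.81 = 78.57 N·m clockwise.
Toolbox: 7.27 × 10 = 72.7 N down at 1.05 m → arm 0.87 m, τ = 72.7 × 0.87 = 63.25 N·m counterclockwise.
Net moment of known loads = 29.63 N·m counterclockwise.
An unknown mass m at 2.68 m has arm 0.76 m; its moment is m·g·0.76 clockwise.
Balancing moments: m × 10 × 0.76 = 29.63, giving m = 29.63 / (10 × 0.76) = 3.9 kg.

m ≈ 3.9 kg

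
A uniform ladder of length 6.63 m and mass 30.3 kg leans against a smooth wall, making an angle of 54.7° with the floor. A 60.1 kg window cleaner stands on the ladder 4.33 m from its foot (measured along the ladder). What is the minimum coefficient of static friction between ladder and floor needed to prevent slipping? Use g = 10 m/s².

μ_min ≈ 0.426

Choose the foot of the ladder as the axis so the floor normal and friction both act there and drop out.
Ladder weight 30.3×10 = 303 N acts at 3.315 m along the ladder; its horizontal arm is 3.315·cos54.7° = 1.916 m → τ = 580.5 N·m clockwise.
Window cleaner: 60.1×10 = 601 N at 4.33 m → arm 2.502 m → τ = 1504 N·m clockwise.
Wall normal N acts horizontally at the top; its moment arm is the height L sinθ = 6.63·sin54.7° = 5.411 m, counterclockwise.
Setting net torque to zero: N × 5.411 = 2084 → N = 385.1 N.
ΣFx = 0 ⇒ f = N_wall = 385.1 N. ΣFy = 0 ⇒ N_floor = 904 N.
μ_min = f / N_floor = 385.1 / 904 = 0.426.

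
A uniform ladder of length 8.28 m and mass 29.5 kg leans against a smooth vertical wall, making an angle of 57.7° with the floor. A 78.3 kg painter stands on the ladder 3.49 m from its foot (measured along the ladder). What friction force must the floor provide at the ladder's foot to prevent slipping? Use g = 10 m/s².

f ≈ 302 N

About the foot of the ladder:
Ladder weight 29.5×10 = 295 N acts at 4.14 m along the ladder; its horizontal arm is 4.14·cos57.7° = 2.212 m → τ = 652.5 N·m clockwise.
Painter: 78.3×10 = 783 N at 3.49 m → arm 1.865 m → τ = 1460 N·m clockwise.
Wall normal N acts horizontally at the top; its moment arm is the height L sinθ = 8.28·sin57.7° = 6.999 m, counterclockwise.
Setting net torque to zero: N × 6.999 = 2112 → N = 302 N.
ΣFx = 0: friction at the foot balances the wall's push, so f = N_wall = 302 N.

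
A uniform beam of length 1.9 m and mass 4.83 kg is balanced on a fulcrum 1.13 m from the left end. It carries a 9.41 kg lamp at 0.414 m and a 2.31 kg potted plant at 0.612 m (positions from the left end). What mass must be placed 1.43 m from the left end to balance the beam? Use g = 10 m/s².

m ≈ 29.3 kg

About the fulcrum (at 1.13 m from the left end):
Beam weight: 4.83 × 10 = 48.3 N down at 0.95 m → arm 0.18 m, τ = 48.3 × 0.18 = 8.694 N·m counterclockwise.
Lamp: 9.41 × 10 = 94.1 N down at 0.414 m → arm 0.716 m, τ = 94.1 × 0.716 = 67.38 N·m counterclockwise.
Potted plant: 2.31 × 10 = 23.1 N down at 0.612 m → arm 0.518 m, τ = 23.1 × 0.518 = 11.97 N·m counterclockwise.
Net moment of known loads = 88.04 N·m counterclockwise.
An unknown mass m at 1.43 m has arm 0.3 m; its moment is m·g·0.3 clockwise.
Balancing moments: m × 10 × 0.3 = 88.04, giving m = 88.04 / (10 × 0.3) = 29.3 kg.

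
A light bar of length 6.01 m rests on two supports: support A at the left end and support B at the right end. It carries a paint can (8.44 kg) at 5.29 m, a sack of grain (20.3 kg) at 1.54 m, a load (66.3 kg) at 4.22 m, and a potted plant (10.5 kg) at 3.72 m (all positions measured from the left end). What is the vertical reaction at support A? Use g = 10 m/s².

Taking torques about support B:
Paint can: 8.44 × 10 = 84.4 N down at 5.29 m → arm 0.72 m, τ = 84.4 × 0.72 = 60.77 N·m counterclockwise.
Sack of grain: 20.3 × 10 = 203 N down at 1.54 m → arm 4.47 m, τ = 203 × 4.47 = 907.4 N·m counterclockwise.
Load: 66.3 × 10 = 663 N down at 4.22 m → arm 1.79 m, τ = 663 × 1.79 = 1187 N·m counterclockwise.
Potted plant: 10.5 × 10 = 105 N down at 3.72 m → arm 2.29 m, τ = 105 × 2.29 = 240.5 N·m counterclockwise.
Net load moment about support B = 2396 N·m counterclockwise.
Reaction R at support A is upward at 0 m, arm 6.01 m → moment R × 6.01 clockwise.
For rotational equilibrium, R × 6.01 = 2396, so R = 399 N.

R_A ≈ 399 N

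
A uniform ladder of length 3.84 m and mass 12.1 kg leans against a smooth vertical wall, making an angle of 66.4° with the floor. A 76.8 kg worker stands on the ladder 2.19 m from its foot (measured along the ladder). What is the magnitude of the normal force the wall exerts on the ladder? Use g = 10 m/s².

N_wall ≈ 218 N

Sum moments about the foot of the ladder (the floor normal and friction both act there and drop out).
Ladder weight 12.1×10 = 121 N acts at 1.92 m along the ladder; its horizontal arm is 1.92·cos66.4° = 0.7687 m → τ = 93.01 N·m clockwise.
Worker: 76.8×10 = 768 N at 2.19 m → arm 0.8768 m → τ = 673.4 N·m clockwise.
Wall normal N acts horizontally at the top; its moment arm is the height L sinθ = 3.84·sin66.4° = 3.519 m, counterclockwise.
For rotational equilibrium, N × 3.519 = 766.4, so N = 218 N.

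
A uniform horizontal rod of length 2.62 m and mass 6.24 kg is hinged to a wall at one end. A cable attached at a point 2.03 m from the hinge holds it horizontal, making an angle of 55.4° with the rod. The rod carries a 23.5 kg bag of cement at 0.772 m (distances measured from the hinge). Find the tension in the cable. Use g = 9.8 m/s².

T ≈ 154 N

About the hinge:
Beam weight: 6.24 × 9.8 = 61.15 N down at 1.31 m → arm 1.31 m, τ = 61.15 × 1.31 = 80.11 N·m clockwise.
Bag of cement: 23.5 × 9.8 = 230.3 N down at 0.772 m → arm 0.772 m, τ = 230.3 × 0.772 = 177.8 N·m clockwise.
Total clockwise load moment = 257.9 N·m.
The cable tension T acts at 2.03 m; only its component perpendicular to the rod, T sinθ, produces torque. sin 55.4° = 0.8231.
Setting net torque to zero: T × 2.03 × 0.8231 = 257.9 → T = 257.9 / 1.671 = 154 N.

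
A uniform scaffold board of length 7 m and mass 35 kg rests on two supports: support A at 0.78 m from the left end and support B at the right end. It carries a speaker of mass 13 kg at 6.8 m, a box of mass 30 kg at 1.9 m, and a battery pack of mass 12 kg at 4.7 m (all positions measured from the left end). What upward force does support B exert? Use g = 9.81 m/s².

Choose support A as the axis so its reaction then has zero moment arm.
Beam weight: 35 × 9.81 = 343.4 N down at 3.5 m → arm 2.72 m, τ = 343.4 × 2.72 = 934 N·m clockwise.
Speaker: 13 × 9.81 = 127.5 N down at 6.8 m → arm 6.02 m, τ = 127.5 × 6.02 = 767.5 N·m clockwise.
Box: 30 × 9.81 = 294.3 N down at 1.9 m → arm 1.12 m, τ = 294.3 × 1.12 = 329.6 N·m clockwise.
Battery pack: 12 × 9.81 = 117.7 N down at 4.7 m → arm 3.92 m, τ = 117.7 × 3.92 = 461.4 N·m clockwise.
Net load moment about support A = 2492 N·m clockwise.
Reaction R at support B is upward at 7 m, arm 6.22 m → moment R × 6.22 counterclockwise.
Balancing moments: R × 6.22 = 2492, giving R = 401 N.

R_B ≈ 401 N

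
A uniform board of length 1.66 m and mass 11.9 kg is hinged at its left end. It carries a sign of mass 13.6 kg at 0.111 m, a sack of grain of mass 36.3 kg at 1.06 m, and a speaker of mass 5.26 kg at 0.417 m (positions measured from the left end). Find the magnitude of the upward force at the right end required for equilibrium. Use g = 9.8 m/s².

F ≈ 307 N

About the left end:
Beam weight: 11.9 × 9.8 = 116.6 N down at 0.83 m → arm 0.83 m, τ = 116.6 × 0.83 = 96.78 N·m clockwise.
Sign: 13.6 × 9.8 = 133.3 N down at 0.111 m → arm 0.111 m, τ = 133.3 × 0.111 = 14.8 N·m clockwise.
Sack of grain: 36.3 × 9.8 = 355.7 N down at 1.06 m → arm 1.06 m, τ = 355.7 × 1.06 = 377 N·m clockwise.
Speaker: 5.26 × 9.8 = 51.55 N down at 0.417 m → arm 0.417 m, τ = 51.55 × 0.417 = 21.5 N·m clockwise.
Net moment of the loads = 510.1 N·m clockwise.
The upward force F acts at the right end, arm 1.66 m, giving F × 1.66 counterclockwise.
For rotational equilibrium, F × 1.66 = 510.1, so F = 510.1 / 1.66 = 307 N.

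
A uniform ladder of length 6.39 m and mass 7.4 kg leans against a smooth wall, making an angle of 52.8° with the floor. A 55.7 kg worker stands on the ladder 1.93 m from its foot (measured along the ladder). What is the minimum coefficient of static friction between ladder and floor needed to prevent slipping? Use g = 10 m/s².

Choose the foot of the ladder as the axis so the floor normal and friction both act there and drop out.
Ladder weight 7.4×10 = 74 N acts at 3.195 m along the ladder; its horizontal arm is 3.195·cos52.8° = 1.932 m → τ = 143 N·m clockwise.
Worker: 55.7×10 = 557 N at 1.93 m → arm 1.167 m → τ = 650 N·m clockwise.
Wall normal N acts horizontally at the top; its moment arm is the height L sinθ = 6.39·sin52.8° = 5.09 m, counterclockwise.
Setting net torque to zero: N × 5.09 = 793 → N = 155.8 N.
ΣFx = 0 ⇒ f = N_wall = 155.8 N. ΣFy = 0 ⇒ N_floor = 631 N.
μ_min = f / N_floor = 155.8 / 631 = 0.247.

μ_min ≈ 0.247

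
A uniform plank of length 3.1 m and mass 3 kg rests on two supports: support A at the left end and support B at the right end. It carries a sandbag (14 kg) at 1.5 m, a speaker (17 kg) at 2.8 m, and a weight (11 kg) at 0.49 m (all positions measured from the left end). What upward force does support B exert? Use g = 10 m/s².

R_B ≈ 254 N

About support A:
Beam weight: 3 × 10 = 30 N down at 1.55 m → arm 1.55 m, τ = 30 × 1.55 = 46.5 N·m clockwise.
Sandbag: 14 × 10 = 140 N down at 1.5 m → arm 1.5 m, τ = 140 × 1.5 = 210 N·m clockwise.
Speaker: 17 × 10 = 170 N down at 2.8 m → arm 2.8 m, τ = 170 × 2.8 = 476 N·m clockwise.
Weight: 11 × 10 = 110 N down at 0.49 m → arm 0.49 m, τ = 110 × 0.49 = 53.9 N·m clockwise.
Net load moment about support A = 786.4 N·m clockwise.
Reaction R at support B is upward at 3.1 m, arm 3.1 m → moment R × 3.1 counterclockwise.
For rotational equilibrium, R × 3.1 = 786.4, so R = 254 N.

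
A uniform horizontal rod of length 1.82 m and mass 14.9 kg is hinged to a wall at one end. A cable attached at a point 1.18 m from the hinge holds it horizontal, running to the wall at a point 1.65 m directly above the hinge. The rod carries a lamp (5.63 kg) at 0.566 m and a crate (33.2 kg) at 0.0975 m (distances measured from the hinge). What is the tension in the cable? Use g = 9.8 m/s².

Taking torques about the hinge:
Beam weight: 14.9 × 9.8 = 146 N down at 0.91 m → arm 0.91 m, τ = 146 × 0.91 = 132.9 N·m clockwise.
Lamp: 5.63 × 9.8 = 55.17 N down at 0.566 m → arm 0.566 m, τ = 55.17 × 0.566 = 31.23 N·m clockwise.
Crate: 33.2 × 9.8 = 325.4 N down at 0.0975 m → arm 0.0975 m, τ = 325.4 × 0.0975 = 31.73 N·m clockwise.
Total clockwise load moment = 195.9 N·m.
The cable tension T acts at 1.18 m; only its component perpendicular to the rod, T sinθ, produces torque. sinθ = h/√(h²+d²) = 1.65/√(1.65²+1.18²) = 0.8134.
For rotational equilibrium, T × 1.18 × 0.8134 = 195.9, so T = 195.9 / 0.9598 = 204 N.

T ≈ 204 N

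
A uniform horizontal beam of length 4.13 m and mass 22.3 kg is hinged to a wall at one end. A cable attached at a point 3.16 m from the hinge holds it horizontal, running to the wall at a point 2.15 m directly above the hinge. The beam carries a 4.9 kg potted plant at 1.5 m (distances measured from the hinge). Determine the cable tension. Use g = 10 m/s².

Choose the hinge as the axis so the unknown hinge reaction has zero arm there.
Beam weight: 22.3 × 10 = 223 N down at 2.065 m → arm 2.065 m, τ = 223 × 2.065 = 460.5 N·m clockwise.
Potted plant: 4.9 × 10 = 49 N down at 1.5 m → arm 1.5 m, τ = 49 × 1.5 = 73.5 N·m clockwise.
Total clockwise load moment = 534 N·m.
The cable tension T acts at 3.16 m; only its component perpendicular to the beam, T sinθ, produces torque. sinθ = h/√(h²+d²) = 2.15/√(2.15²+3.16²) = 0.5625.
For rotational equilibrium, T × 3.16 × 0.5625 = 534, so T = 534 / 1.778 = 300 N.

T ≈ 300 N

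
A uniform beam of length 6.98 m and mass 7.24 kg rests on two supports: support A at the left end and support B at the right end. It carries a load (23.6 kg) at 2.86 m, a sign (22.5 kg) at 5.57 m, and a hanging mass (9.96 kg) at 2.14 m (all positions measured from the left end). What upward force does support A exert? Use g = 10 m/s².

About support B:
Beam weight: 7.24 × 10 = 72.4 N down at 3.49 m → arm 3.49 m, τ = 72.4 × 3.49 = 252.7 N·m counterclockwise.
Load: 23.6 × 10 = 236 N down at 2.86 m → arm 4.12 m, τ = 236 × 4.12 = 972.3 N·m counterclockwise.
Sign: 22.5 × 10 = 225 N down at 5.57 m → arm 1.41 m, τ = 225 × 1.41 = 317.2 N·m counterclockwise.
Hanging mass: 9.96 × 10 = 99.6 N down at 2.14 m → arm 4.84 m, τ = 99.6 × 4.84 = 482.1 N·m counterclockwise.
Net load moment about support B = 2024 N·m counterclockwise.
Reaction R at support A is upward at 0 m, arm 6.98 m → moment R × 6.98 clockwise.
For rotational equilibrium, R × 6.98 = 2024, so R = 290 N.

R_A ≈ 290 N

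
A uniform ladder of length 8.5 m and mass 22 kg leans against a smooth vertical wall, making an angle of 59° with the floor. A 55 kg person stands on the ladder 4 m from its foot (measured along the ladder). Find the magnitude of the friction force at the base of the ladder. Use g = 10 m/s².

Taking torques about the foot of the ladder:
Ladder weight 22×10 = 220 N acts at 4.25 m along the ladder; its horizontal arm is 4.25·cos59° = 2.189 m → τ = 481.6 N·m clockwise.
Person: 55×10 = 550 N at 4 m → arm 2.06 m → τ = 1133 N·m clockwise.
Wall normal N acts horizontally at the top; its moment arm is the height L sinθ = 8.5·sin59° = 7.286 m, counterclockwise.
For rotational equilibrium, N × 7.286 = 1615, so N = 222 N.
ΣFx = 0: friction at the foot balances the wall's push, so f = N_wall = 222 N.

f ≈ 222 N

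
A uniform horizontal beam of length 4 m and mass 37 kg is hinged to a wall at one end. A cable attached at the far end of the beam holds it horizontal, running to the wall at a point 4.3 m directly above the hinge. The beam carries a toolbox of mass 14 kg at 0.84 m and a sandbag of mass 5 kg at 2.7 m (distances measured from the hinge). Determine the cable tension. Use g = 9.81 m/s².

About the hinge:
Beam weight: 37 × 9.81 = 363 N down at 2 m → arm 2 m, τ = 363 × 2 = 726 N·m clockwise.
Toolbox: 14 × 9.81 = 137.3 N down at 0.84 m → arm 0.84 m, τ = 137.3 × 0.84 = 115.3 N·m clockwise.
Sandbag: 5 × 9.81 = 49.05 N down at 2.7 m → arm 2.7 m, τ = 49.05 × 2.7 = 132.4 N·m clockwise.
Total clockwise load moment = 973.7 N·m.
The cable tension T acts at 4 m; only its component perpendicular to the beam, T sinθ, produces torque. sinθ = h/√(h²+d²) = 4.3/√(4.3²+4²) = 0.7322.
Setting net torque to zero: T × 4 × 0.7322 = 973.7 → T = 973.7 / 2.929 = 332 N.

T ≈ 332 N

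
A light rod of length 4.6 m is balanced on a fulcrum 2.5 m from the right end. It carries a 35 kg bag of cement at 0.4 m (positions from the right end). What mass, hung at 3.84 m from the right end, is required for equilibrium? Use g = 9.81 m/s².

Take moments about the fulcrum (at 2.5 m from the right end).
Bag of cement: 35 × 9.81 = 343.4 N down at 0.4 m → arm 2.1 m, τ = 343.4 × 2.1 = 721.1 N·m clockwise.
Net moment of known loads = 721.1 N·m clockwise.
An unknown mass m at 3.84 m has arm 1.34 m; its moment is m·g·1.34 counterclockwise.
Στ = 0 ⇒ m × 9.81 × 1.34 = 721.1 ⇒ m = 721.1 / (9.81 × 1.34) = 54.9 kg.

m ≈ 54.9 kg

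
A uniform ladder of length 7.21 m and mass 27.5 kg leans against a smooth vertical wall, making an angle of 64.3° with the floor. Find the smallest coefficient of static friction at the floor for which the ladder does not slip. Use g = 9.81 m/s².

μ_min ≈ 0.241

Taking torques about the foot of the ladder:
Ladder weight 27.5×9.81 = 269.8 N acts at 3.605 m along the ladder; its horizontal arm is 3.605·cos64.3° = 1.563 m → τ = 421.7 N·m clockwise.
Wall normal N acts horizontally at the top; its moment arm is the height L sinθ = 7.21·sin64.3° = 6.497 m, counterclockwise.
Στ = 0 ⇒ N × 6.497 = 421.7 ⇒ N = 64.91 N.
ΣFx = 0 ⇒ f = N_wall = 64.91 N. ΣFy = 0 ⇒ N_floor = 269.8 N.
μ_min = f / N_floor = 64.91 / 269.8 = 0.241.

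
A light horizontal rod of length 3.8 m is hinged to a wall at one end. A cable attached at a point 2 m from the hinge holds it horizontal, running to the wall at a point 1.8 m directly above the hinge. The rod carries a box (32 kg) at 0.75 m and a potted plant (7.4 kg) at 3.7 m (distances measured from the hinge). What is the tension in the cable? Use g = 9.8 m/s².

Choose the hinge as the axis so the unknown hinge reaction has zero arm there.
Box: 32 × 9.8 = 313.6 N down at 0.75 m → arm 0.75 m, τ = 313.6 × 0.75 = 235.2 N·m clockwise.
Potted plant: 7.4 × 9.8 = 72.52 N down at 3.7 m → arm 3.7 m, τ = 72.52 × 3.7 = 268.3 N·m clockwise.
Total clockwise load moment = 503.5 N·m.
The cable tension T acts at 2 m; only its component perpendicular to the rod, T sinθ, produces torque. sinθ = h/√(h²+d²) = 1.8/√(1.8²+2²) = 0.669.
Balancing moments: T × 2 × 0.669 = 503.5, giving T = 503.5 / 1.338 = 376 N.

T ≈ 376 N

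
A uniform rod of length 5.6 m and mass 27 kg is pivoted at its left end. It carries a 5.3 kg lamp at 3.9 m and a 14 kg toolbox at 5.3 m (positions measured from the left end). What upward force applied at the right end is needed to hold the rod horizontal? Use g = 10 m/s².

Take moments about the left end.
Beam weight: 27 × 10 = 270 N down at 2.8 m → arm 2.8 m, τ = 270 × 2.8 = 756 N·m clockwise.
Lamp: 5.3 × 10 = 53 N down at 3.9 m → arm 3.9 m, τ = 53 × 3.9 = 206.7 N·m clockwise.
Toolbox: 14 × 10 = 140 N down at 5.3 m → arm 5.3 m, τ = 140 × 5.3 = 742 N·m clockwise.
Net moment of the loads = 1705 N·m clockwise.
The upward force F acts at the right end, arm 5.6 m, giving F × 5.6 counterclockwise.
Balancing moments: F × 5.6 = 1705, giving F = 1705 / 5.6 = 304 N.

F ≈ 304 N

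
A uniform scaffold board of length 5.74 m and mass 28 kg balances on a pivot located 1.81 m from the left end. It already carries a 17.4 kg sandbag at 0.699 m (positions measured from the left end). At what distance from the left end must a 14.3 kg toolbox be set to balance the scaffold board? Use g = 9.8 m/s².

About the pivot (at 1.81 m from the left end):
Beam weight: 28 × 9.8 = 274.4 N down at 2.87 m → arm 1.06 m, τ = 274.4 × 1.06 = 290.9 N·m clockwise.
Sandbag: 17.4 × 9.8 = 170.5 N down at 0.699 m → arm 1.111 m, τ = 170.5 × 1.111 = 189.4 N·m counterclockwise.
Net moment of existing loads = 101.5 N·m clockwise.
The toolbox weighs 14.3 × 9.8 = 140.1 N and must supply an equal counterclockwise moment, so its lever arm about the pivot is 101.5 / 140.1 = 0.724 m.
That puts it at 1.81 − 0.724 = 1.09 m from the left end.

x ≈ 1.09 m from the left end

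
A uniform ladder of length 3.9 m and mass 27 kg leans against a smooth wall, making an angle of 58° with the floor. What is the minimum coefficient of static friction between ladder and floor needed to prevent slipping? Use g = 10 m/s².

μ_min ≈ 0.312

Taking torques about the foot of the ladder:
Ladder weight 27×10 = 270 N acts at 1.95 m along the ladder; its horizontal arm is 1.95·cos58° = 1.033 m → τ = 278.9 N·m clockwise.
Wall normal N acts horizontally at the top; its moment arm is the height L sinθ = 3.9·sin58° = 3.307 m, counterclockwise.
Setting net torque to zero: N × 3.307 = 278.9 → N = 84.34 N.
ΣFx = 0 ⇒ f = N_wall = 84.34 N. ΣFy = 0 ⇒ N_floor = 270 N.
μ_min = f / N_floor = 84.34 / 270 = 0.312.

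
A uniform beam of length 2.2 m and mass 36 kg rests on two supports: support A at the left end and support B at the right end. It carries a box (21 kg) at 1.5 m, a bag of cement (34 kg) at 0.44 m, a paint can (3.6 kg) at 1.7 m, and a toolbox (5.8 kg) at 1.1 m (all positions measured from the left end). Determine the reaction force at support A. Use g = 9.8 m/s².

Choose support B as the axis so its reaction then has zero moment arm.
Beam weight: 36 × 9.8 = 352.8 N down at 1.1 m → arm 1.1 m, τ = 352.8 × 1.1 = 388.1 N·m counterclockwise.
Box: 21 × 9.8 = 205.8 N down at 1.5 m → arm 0.7 m, τ = 205.8 × 0.7 = 144.1 N·m counterclockwise.
Bag of cement: 34 × 9.8 = 333.2 N down at 0.44 m → arm 1.76 m, τ = 333.2 × 1.76 = 586.4 N·m counterclockwise.
Paint can: 3.6 × 9.8 = 35.28 N down at 1.7 m → arm 0.5 m, τ = 35.28 × 0.5 = 17.64 N·m counterclockwise.
Toolbox: 5.8 × 9.8 = 56.84 N down at 1.1 m → arm 1.1 m, τ = 56.84 × 1.1 = 62.52 N·m counterclockwise.
Net load moment about support B = 1199 N·m counterclockwise.
Reaction R at support A is upward at 0 m, arm 2.2 m → moment R × 2.2 clockwise.
Balancing moments: R × 2.2 = 1199, giving R = 545 N.

R_A ≈ 545 N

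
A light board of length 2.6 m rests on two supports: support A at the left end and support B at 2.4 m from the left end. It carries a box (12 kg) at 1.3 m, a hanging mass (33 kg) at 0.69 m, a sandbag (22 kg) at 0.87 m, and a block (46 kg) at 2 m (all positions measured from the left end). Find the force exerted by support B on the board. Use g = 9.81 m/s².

R_B ≈ 611 N

About support A:
Box: 12 × 9.81 = 117.7 N down at 1.3 m → arm 1.3 m, τ = 117.7 × 1.3 = 153 N·m clockwise.
Hanging mass: 33 × 9.81 = 323.7 N down at 0.69 m → arm 0.69 m, τ = 323.7 × 0.69 = 223.4 N·m clockwise.
Sandbag: 22 × 9.81 = 215.8 N down at 0.87 m → arm 0.87 m, τ = 215.8 × 0.87 = 187.7 N·m clockwise.
Block: 46 × 9.81 = 451.3 N down at 2 m → arm 2 m, τ = 451.3 × 2 = 902.6 N·m clockwise.
Net load moment about support A = 1467 N·m clockwise.
Reaction R at support B is upward at 2.4 m, arm 2.4 m → moment R × 2.4 counterclockwise.
Balancing moments: R × 2.4 = 1467, giving R = 611 N.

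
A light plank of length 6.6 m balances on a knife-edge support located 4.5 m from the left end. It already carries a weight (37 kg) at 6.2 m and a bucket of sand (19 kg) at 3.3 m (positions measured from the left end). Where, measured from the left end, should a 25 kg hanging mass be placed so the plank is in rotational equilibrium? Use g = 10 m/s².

Sum moments about the knife-edge support (at 4.5 m from the left end) (the support reaction has zero arm there).
Weight: 37 × 10 = 370 N down at 6.2 m → arm 1.7 m, τ = 370 × 1.7 = 629 N·m clockwise.
Bucket of sand: 19 × 10 = 190 N down at 3.3 m → arm 1.2 m, τ = 190 × 1.2 = 228 N·m counterclockwise.
Net moment of existing loads = 401 N·m clockwise.
The hanging mass weighs 25 × 10 = 250 N and must supply an equal counterclockwise moment, so its lever arm about the knife-edge support is 401 / 250 = 1.6 m.
That puts it at 4.5 − 1.6 = 2.9 m from the left end.

x ≈ 2.9 m from the left end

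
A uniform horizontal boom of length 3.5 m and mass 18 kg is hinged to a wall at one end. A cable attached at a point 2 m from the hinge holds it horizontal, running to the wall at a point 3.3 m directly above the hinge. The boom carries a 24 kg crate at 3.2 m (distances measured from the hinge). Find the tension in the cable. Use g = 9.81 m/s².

T ≈ 621 N

Taking torques about the hinge:
Beam weight: 18 × 9.81 = 176.6 N down at 1.75 m → arm 1.75 m, τ = 176.6 × 1.75 = 309.1 N·m clockwise.
Crate: 24 × 9.81 = 235.4 N down at 3.2 m → arm 3.2 m, τ = 235.4 × 3.2 = 753.3 N·m clockwise.
Total clockwise load moment = 1062 N·m.
The cable tension T acts at 2 m; only its component perpendicular to the boom, T sinθ, produces torque. sinθ = h/√(h²+d²) = 3.3/√(3.3²+2²) = 0.8552.
Balancing moments: T × 2 × 0.8552 = 1062, giving T = 1062 / 1.71 = 621 N.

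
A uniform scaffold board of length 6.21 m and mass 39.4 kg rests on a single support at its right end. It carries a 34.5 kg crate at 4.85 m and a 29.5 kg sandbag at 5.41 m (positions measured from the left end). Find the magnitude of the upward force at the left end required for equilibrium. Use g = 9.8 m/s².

Take moments about the right end.
Beam weight: 39.4 × 9.8 = 386.1 N down at 3.105 m → arm 3.105 m, τ = 386.1 × 3.105 = 1199 N·m counterclockwise.
Crate: 34.5 × 9.8 = 338.1 N down at 4.85 m → arm 1.36 m, τ = 338.1 × 1.36 = 459.8 N·m counterclockwise.
Sandbag: 29.5 × 9.8 = 289.1 N down at 5.41 m → arm 0.8 m, τ = 289.1 × 0.8 = 231.3 N·m counterclockwise.
Net moment of the loads = 1890 N·m counterclockwise.
The upward force F acts at the left end, arm 6.21 m, giving F × 6.21 clockwise.
For rotational equilibrium, F × 6.21 = 1890, so F = 1890 / 6.21 = 304 N.

F ≈ 304 N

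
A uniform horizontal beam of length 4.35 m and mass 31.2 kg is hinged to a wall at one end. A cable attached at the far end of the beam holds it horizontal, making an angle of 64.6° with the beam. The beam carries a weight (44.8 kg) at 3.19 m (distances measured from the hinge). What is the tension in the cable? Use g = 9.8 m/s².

T ≈ 526 N

Choose the hinge as the axis so the unknown hinge reaction has zero arm there.
Beam weight: 31.2 × 9.8 = 305.8 N down at 2.175 m → arm 2.175 m, τ = 305.8 × 2.175 = 665.1 N·m clockwise.
Weight: 44.8 × 9.8 = 439 N down at 3.19 m → arm 3.19 m, τ = 439 × 3.19 = 1400 N·m clockwise.
Total clockwise load moment = 2065 N·m.
The cable tension T acts at 4.35 m; only its component perpendicular to the beam, T sinθ, produces torque. sin 64.6° = 0.9033.
For rotational equilibrium, T × 4.35 × 0.9033 = 2065, so T = 2065 / 3.929 = 526 N.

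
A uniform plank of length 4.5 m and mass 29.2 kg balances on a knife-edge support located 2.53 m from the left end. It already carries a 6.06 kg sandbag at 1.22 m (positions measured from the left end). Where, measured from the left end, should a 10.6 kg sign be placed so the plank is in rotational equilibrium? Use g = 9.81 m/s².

x ≈ 4.05 m from the left end

Taking torques about the knife-edge support (at 2.53 m from the left end):
Beam weight: 29.2 × 9.81 = 286.5 N down at 2.25 m → arm 0.28 m, τ = 286.5 × 0.28 = 80.22 N·m counterclockwise.
Sandbag: 6.06 × 9.81 = 59.45 N down at 1.22 m → arm 1.31 m, τ = 59.45 × 1.31 = 77.88 N·m counterclockwise.
Net moment of existing loads = 158.1 N·m counterclockwise.
The sign weighs 10.6 × 9.81 = 104 N and must supply an equal clockwise moment, so its lever arm about the knife-edge support is 158.1 / 104 = 1.52 m.
That puts it at 2.53 + 1.52 = 4.05 m from the left end.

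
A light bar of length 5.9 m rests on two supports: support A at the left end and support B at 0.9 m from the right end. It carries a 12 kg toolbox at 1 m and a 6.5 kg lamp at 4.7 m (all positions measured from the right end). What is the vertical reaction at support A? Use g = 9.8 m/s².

Choose support B as the axis so its reaction then has zero moment arm.
Toolbox: 12 × 9.8 = 117.6 N down at 1 m → arm 0.1 m, τ = 117.6 × 0.1 = 11.76 N·m counterclockwise.
Lamp: 6.5 × 9.8 = 63.7 N down at 4.7 m → arm 3.8 m, τ = 63.7 × 3.8 = 242.1 N·m counterclockwise.
Net load moment about support B = 253.9 N·m counterclockwise.
Reaction R at support A is upward at 5.9 m, arm 5 m → moment R × 5 clockwise.
Στ = 0 ⇒ R × 5 = 253.9 ⇒ R = 50.8 N.

R_A ≈ 50.8 N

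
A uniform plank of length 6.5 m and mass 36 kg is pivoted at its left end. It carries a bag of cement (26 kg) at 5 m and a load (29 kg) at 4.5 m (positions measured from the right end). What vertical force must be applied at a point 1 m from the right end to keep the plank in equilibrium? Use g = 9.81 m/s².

Take moments about the left end.
Beam weight: 36 × 9.81 = 353.2 N down at 3.25 m → arm 3.25 m, τ = 353.2 × 3.25 = 1148 N·m clockwise.
Bag of cement: 26 × 9.81 = 255.1 N down at 5 m → arm 1.5 m, τ = 255.1 × 1.5 = 382.6 N·m clockwise.
Load: 29 × 9.81 = 284.5 N down at 4.5 m → arm 2 m, τ = 284.5 × 2 = 569 N·m clockwise.
Net moment of the loads = 2100 N·m clockwise.
The upward force F acts at a point 1 m from the right end, arm 5.5 m, giving F × 5.5 counterclockwise.
Στ = 0 ⇒ F × 5.5 = 2100 ⇒ F = 2100 / 5.5 = 382 N.

F ≈ 382 N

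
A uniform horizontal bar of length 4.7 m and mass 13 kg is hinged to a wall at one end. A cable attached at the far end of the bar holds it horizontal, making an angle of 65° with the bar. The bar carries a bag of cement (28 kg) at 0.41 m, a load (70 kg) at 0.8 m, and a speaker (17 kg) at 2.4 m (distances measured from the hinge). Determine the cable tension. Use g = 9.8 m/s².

Take moments about the hinge.
Beam weight: 13 × 9.8 = 127.4 N down at 2.35 m → arm 2.35 m, τ = 127.4 × 2.35 = 299.4 N·m clockwise.
Bag of cement: 28 × 9.8 = 274.4 N down at 0.41 m → arm 0.41 m, τ = 274.4 × 0.41 = 112.5 N·m clockwise.
Load: 70 × 9.8 = 686 N down at 0.8 m → arm 0.8 m, τ = 686 × 0.8 = 548.8 N·m clockwise.
Speaker: 17 × 9.8 = 166.6 N down at 2.4 m → arm 2.4 m, τ = 166.6 × 2.4 = 399.8 N·m clockwise.
Total clockwise load moment = 1360 N·m.
The cable tension T acts at 4.7 m; only its component perpendicular to the bar, T sinθ, produces torque. sin 65° = 0.9063.
Balancing moments: T × 4.7 × 0.9063 = 1360, giving T = 1360 / 4.26 = 319 N.

T ≈ 319 N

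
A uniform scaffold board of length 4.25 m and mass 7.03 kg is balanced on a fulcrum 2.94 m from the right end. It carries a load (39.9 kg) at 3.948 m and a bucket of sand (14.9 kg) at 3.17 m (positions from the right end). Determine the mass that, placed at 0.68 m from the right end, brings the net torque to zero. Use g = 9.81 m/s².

Take moments about the fulcrum (at 2.94 m from the right end).
Beam weight: 7.03 × 9.81 = 68.96 N down at 2.125 m → arm 0.815 m, τ = 68.96 × 0.815 = 56.2 N·m clockwise.
Load: 39.9 × 9.81 = 391.4 N down at 3.948 m → arm 1.008 m, τ = 391.4 × 1.008 = 394.5 N·m counterclockwise.
Bucket of sand: 14.9 × 9.81 = 146.2 N down at 3.17 m → arm 0.23 m, τ = 146.2 × 0.23 = 33.63 N·m counterclockwise.
Net moment of known loads = 371.9 N·m counterclockwise.
An unknown mass m at 0.68 m has arm 2.26 m; its moment is m·g·2.26 clockwise.
Στ = 0 ⇒ m × 9.81 × 2.26 = 371.9 ⇒ m = 371.9 / (9.81 × 2.26) = 16.8 kg.

m ≈ 16.8 kg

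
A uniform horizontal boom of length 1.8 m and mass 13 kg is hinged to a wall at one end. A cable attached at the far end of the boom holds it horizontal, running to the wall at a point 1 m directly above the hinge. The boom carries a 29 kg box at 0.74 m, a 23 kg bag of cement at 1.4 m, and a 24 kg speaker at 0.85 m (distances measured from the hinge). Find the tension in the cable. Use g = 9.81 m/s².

T ≈ 962 N

Sum moments about the hinge (the unknown hinge reaction has zero arm there).
Beam weight: 13 × 9.81 = 127.5 N down at 0.9 m → arm 0.9 m, τ = 127.5 × 0.9 = 114.8 N·m clockwise.
Box: 29 × 9.81 = 284.5 N down at 0.74 m → arm 0.74 m, τ = 284.5 × 0.74 = 210.5 N·m clockwise.
Bag of cement: 23 × 9.81 = 225.6 N down at 1.4 m → arm 1.4 m, τ = 225.6 × 1.4 = 315.8 N·m clockwise.
Speaker: 24 × 9.81 = 235.4 N down at 0.85 m → arm 0.85 m, τ = 235.4 × 0.85 = 200.1 N·m clockwise.
Total clockwise load moment = 841.2 N·m.
The cable tension T acts at 1.8 m; only its component perpendicular to the boom, T sinθ, produces torque. sinθ = h/√(h²+d²) = 1/√(1²+1.8²) = 0.4856.
Setting net torque to zero: T × 1.8 × 0.4856 = 841.2 → T = 841.2 / 0.8741 = 962 N.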